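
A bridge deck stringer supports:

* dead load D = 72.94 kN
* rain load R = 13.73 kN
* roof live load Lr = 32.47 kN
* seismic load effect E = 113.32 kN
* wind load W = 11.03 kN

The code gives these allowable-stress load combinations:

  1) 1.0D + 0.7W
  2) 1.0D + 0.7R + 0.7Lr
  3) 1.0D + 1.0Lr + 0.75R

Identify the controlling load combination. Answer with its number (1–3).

Combination 3

1) 1.0(72.94) + 0.7(11.03) = 72.94 + 7.72 = 80.66
2) 1.0(72.94) + 0.7(13.73) + 0.7(32.47) = 72.94 + 9.61 + 22.73 = 105.28
3) 1.0(72.94) + 1.0(32.47) + 0.75(13.73) = 72.94 + 32.47 + 10.30 = 115.71
The largest value is 115.71 kN from combination 3.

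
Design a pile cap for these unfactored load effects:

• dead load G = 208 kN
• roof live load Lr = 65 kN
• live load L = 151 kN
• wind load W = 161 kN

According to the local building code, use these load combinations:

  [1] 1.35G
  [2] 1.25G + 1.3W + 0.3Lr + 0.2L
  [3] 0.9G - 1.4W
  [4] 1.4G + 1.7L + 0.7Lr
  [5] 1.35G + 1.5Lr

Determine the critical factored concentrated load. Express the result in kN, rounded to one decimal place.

593.4 kN

[1] 1.35(208) = 280.8
[2] 1.25(208) + 1.3(161) + 0.3(65) + 0.2(151) = 519.0
[3] 0.9(208) - 1.4(161) = -38.2
[4] 1.4(208) + 1.7(151) + 0.7(65) = 593.4
[5] 1.35(208) + 1.5(65) = 378.3
Maximum is from combination 4.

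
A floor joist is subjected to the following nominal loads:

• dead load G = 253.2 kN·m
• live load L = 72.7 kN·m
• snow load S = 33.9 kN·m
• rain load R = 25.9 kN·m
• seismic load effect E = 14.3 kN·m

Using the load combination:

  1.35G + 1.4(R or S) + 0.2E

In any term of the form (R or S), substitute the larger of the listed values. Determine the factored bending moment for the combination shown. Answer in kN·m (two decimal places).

(R or S) → S = 33.9 kN·m.
1.35(253.2) + 1.4(33.9) + 0.2(14.3) = 392.14
M_u = 392.14 kN·m.

392.14 kN·m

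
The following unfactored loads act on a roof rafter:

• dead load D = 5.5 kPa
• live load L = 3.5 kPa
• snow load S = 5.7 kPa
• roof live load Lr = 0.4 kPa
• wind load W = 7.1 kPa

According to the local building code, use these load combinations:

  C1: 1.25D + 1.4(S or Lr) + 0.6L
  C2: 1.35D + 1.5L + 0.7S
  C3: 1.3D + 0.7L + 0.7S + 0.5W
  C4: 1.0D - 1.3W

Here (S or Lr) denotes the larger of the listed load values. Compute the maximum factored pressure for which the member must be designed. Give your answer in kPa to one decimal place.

(S or Lr) → S = 5.7 kPa.
C1: 1.25(5.5) + 1.4(5.7) + 0.6(3.5) = 6.9 + 8.0 + 2.1 = 17.0
C2: 1.35(5.5) + 1.5(3.5) + 0.7(5.7) = 7.4 + 5.3 + 4.0 = 16.7
C3: 1.3(5.5) + 0.7(3.5) + 0.7(5.7) + 0.5(7.1) = 17.1
C4: 1.0(5.5) - 1.3(7.1) = 5.5 - 9.2 = -3.7
The controlling combination is 3, giving 17.1 kPa.

17.1 kPa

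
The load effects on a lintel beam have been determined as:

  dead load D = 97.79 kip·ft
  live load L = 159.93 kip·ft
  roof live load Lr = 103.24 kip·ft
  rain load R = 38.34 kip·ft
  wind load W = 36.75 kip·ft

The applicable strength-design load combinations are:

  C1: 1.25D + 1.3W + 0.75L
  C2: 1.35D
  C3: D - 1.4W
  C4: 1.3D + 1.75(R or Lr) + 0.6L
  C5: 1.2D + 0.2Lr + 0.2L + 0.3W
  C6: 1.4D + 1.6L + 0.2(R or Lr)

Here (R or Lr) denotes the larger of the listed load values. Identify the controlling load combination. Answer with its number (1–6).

(R or Lr) → Lr = 103.24 kip·ft.
C1: 1.25(97.79) + 1.3(36.75) + 0.75(159.93) = 289.96
C2: 1.35(97.79) = 132.02
C3: 1.0(97.79) - 1.4(36.75) = 97.79 - 51.45 = 46.34
C4: 1.3(97.79) + 1.75(103.24) + 0.6(159.93) = 127.13 + 180.67 + 95.96 = 403.76
C5: 1.2(97.79) + 0.2(103.24) + 0.2(159.93) + 0.3(36.75) = 181.01
C6: 1.4(97.79) + 1.6(159.93) + 0.2(103.24) = 413.44
The largest value is 413.44 kip·ft from combination 6.

Combination 6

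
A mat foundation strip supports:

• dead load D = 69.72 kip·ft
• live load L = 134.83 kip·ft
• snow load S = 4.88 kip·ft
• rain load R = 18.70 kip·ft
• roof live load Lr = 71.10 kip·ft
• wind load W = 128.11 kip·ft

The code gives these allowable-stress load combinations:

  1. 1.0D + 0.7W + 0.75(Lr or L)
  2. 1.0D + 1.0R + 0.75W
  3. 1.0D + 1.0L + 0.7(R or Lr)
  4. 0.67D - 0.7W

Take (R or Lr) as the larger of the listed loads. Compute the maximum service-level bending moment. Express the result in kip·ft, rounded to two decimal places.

260.52 kip·ft

(Lr or L) → L = 134.83 kip·ft; (R or Lr) → Lr = 71.10 kip·ft.
1. 1.0(69.72) + 0.7(128.11) + 0.75(134.83) = 260.52
2. 1.0(69.72) + 1.0(18.70) + 0.75(128.11) = 184.50
3. 1.0(69.72) + 1.0(134.83) + 0.7(71.10) = 254.32
4. 0.67(69.72) - 0.7(128.11) = -42.96
The controlling combination is 1, giving 260.52 kip·ft.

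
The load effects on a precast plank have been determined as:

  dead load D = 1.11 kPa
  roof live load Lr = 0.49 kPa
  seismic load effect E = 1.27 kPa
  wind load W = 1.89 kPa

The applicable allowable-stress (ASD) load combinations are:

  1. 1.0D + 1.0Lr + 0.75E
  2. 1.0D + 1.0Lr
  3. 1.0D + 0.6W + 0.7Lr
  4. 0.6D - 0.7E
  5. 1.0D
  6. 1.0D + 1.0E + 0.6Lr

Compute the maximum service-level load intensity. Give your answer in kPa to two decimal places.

1. 1.0(1.11) + 1.0(0.49) + 0.75(1.27) = 2.55
2. 1.0(1.11) + 1.0(0.49) = 1.60
3. 1.0(1.11) + 0.6(1.89) + 0.7(0.49) = 2.59
4. 0.6(1.11) - 0.7(1.27) = -0.22
5. 1.0(1.11) = 1.11
6. 1.0(1.11) + 1.0(1.27) + 0.6(0.49) = 2.67
Maximum is from combination 6.

2.67 kPa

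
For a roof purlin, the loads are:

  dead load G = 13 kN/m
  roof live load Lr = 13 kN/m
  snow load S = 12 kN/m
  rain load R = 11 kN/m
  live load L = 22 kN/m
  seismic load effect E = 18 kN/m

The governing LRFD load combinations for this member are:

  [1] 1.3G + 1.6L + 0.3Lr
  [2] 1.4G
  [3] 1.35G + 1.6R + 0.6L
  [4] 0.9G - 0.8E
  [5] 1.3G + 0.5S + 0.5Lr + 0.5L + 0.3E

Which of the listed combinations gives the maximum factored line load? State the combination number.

Combination 1

[1] 1.3(13) + 1.6(22) + 0.3(13) = 56.0
[2] 1.4(13) = 18.2
[3] 1.35(13) + 1.6(11) + 0.6(22) = 48.4
[4] 0.9(13) - 0.8(18) = -2.7
[5] 1.3(13) + 0.5(12) + 0.5(13) + 0.5(22) + 0.3(18) = 45.8
The largest value is 56.0 kN/m from combination 1.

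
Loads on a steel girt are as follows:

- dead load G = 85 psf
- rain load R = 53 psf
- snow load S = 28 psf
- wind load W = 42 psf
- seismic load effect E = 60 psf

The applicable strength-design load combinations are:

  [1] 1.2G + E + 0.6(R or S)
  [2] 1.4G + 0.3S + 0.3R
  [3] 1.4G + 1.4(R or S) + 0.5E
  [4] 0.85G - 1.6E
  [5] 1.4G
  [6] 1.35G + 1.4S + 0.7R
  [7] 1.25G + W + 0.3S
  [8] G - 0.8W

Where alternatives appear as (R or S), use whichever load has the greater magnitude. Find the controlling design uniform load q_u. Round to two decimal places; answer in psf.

223.20 psf

(R or S) → R = 53 psf.
[1] 1.2(85) + 1.0(60) + 0.6(53) = 102.00 + 60.00 + 31.80 = 193.80
[2] 1.4(85) + 0.3(28) + 0.3(53) = 119.00 + 8.40 + 15.90 = 143.30
[3] 1.4(85) + 1.4(53) + 0.5(60) = 119.00 + 74.20 + 30.00 = 223.20
[4] 0.85(85) - 1.6(60) = 72.25 - 96.00 = -23.75
[5] 1.4(85) = 119.00
[6] 1.35(85) + 1.4(28) + 0.7(53) = 114.75 + 39.20 + 37.10 = 191.05
[7] 1.25(85) + 1.0(42) + 0.3(28) = 106.25 + 42.00 + 8.40 = 156.65
[8] 1.0(85) - 0.8(42) = 85.00 - 33.60 = 51.40
Maximum is from combination 3.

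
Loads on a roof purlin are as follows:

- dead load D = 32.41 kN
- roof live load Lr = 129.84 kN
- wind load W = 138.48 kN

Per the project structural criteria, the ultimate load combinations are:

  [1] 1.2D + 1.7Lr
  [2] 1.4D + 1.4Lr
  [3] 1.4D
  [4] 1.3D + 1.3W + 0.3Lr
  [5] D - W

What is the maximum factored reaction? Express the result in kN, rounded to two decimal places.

[1] 1.2(32.41) + 1.7(129.84) = 259.62
[2] 1.4(32.41) + 1.4(129.84) = 227.15
[3] 1.4(32.41) = 45.37
[4] 1.3(32.41) + 1.3(138.48) + 0.3(129.84) = 261.11
[5] 1.0(32.41) - 1.0(138.48) = -106.07
Combination 4 governs: V_u = 261.11 kN.

261.11 kN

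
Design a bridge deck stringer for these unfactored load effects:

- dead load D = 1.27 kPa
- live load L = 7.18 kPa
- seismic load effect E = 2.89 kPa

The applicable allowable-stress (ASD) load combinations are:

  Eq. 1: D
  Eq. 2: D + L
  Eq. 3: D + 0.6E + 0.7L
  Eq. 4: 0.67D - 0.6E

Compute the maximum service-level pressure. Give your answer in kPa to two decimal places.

Eq. 1: 1.0(1.27) = 1.27
Eq. 2: 1.0(1.27) + 1.0(7.18) = 1.27 + 7.18 = 8.45
Eq. 3: 1.0(1.27) + 0.6(2.89) + 0.7(7.18) = 1.27 + 1.73 + 5.03 = 8.03
Eq. 4: 0.67(1.27) - 0.6(2.89) = 0.85 - 1.73 = -0.88
Maximum is from combination 2.

8.45 kPa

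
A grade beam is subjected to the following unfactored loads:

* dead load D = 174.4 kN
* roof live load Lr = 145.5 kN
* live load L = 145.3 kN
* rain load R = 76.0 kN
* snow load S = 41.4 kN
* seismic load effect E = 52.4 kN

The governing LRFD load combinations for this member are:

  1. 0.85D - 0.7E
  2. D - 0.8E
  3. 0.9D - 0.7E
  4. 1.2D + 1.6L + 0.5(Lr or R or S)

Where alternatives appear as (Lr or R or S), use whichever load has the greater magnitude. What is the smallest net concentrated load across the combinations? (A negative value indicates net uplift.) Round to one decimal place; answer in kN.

111.6 kN

(Lr or R or S) → Lr = 145.5 kN.
1. 0.85(174.4) - 0.7(52.4) = 111.6
2. 1.0(174.4) - 0.8(52.4) = 174.4 - 41.9 = 132.5
3. 0.9(174.4) - 0.7(52.4) = 157.0 - 36.7 = 120.3
4. 1.2(174.4) + 1.6(145.3) + 0.5(145.5) = 514.5
Combination 1 gives the minimum: 111.6 kN.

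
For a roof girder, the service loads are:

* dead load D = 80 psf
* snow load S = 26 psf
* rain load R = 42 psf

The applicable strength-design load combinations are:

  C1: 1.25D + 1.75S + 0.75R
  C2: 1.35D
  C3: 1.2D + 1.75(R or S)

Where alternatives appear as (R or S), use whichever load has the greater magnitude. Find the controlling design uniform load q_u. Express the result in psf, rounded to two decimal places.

177.00 psf

(R or S) → R = 42 psf.
C1: 1.25(80) + 1.75(26) + 0.75(42) = 177.00
C2: 1.35(80) = 108.00
C3: 1.2(80) + 1.75(42) = 169.50
Maximum is from combination 1.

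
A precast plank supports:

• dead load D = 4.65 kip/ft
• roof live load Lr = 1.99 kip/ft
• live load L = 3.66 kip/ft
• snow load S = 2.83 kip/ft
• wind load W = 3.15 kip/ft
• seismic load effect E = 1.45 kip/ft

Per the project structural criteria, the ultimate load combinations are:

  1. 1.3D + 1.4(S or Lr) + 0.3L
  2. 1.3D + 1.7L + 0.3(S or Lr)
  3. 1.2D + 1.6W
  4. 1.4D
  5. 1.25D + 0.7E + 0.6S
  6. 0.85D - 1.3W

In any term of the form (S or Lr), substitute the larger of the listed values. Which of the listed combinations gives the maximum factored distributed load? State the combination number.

Combination 2

(S or Lr) → S = 2.83 kip/ft.
1. 1.3(4.65) + 1.4(2.83) + 0.3(3.66) = 11.11
2. 1.3(4.65) + 1.7(3.66) + 0.3(2.83) = 13.12
3. 1.2(4.65) + 1.6(3.15) = 10.62
4. 1.4(4.65) = 6.51
5. 1.25(4.65) + 0.7(1.45) + 0.6(2.83) = 8.53
6. 0.85(4.65) - 1.3(3.15) = -0.14
The largest value is 13.12 kip/ft from combination 2.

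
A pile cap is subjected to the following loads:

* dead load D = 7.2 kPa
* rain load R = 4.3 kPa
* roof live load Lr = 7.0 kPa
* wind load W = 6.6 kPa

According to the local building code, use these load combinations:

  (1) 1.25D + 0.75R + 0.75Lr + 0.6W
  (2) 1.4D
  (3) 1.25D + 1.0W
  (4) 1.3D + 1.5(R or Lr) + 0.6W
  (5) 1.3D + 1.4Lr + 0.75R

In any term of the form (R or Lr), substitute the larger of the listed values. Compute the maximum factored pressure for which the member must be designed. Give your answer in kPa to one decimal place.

(R or Lr) → Lr = 7.0 kPa.
(1) 1.25(7.2) + 0.75(4.3) + 0.75(7.0) + 0.6(6.6) = 21.4
(2) 1.4(7.2) = 10.1
(3) 1.25(7.2) + 1.0(6.6) = 9.0 + 6.6 = 15.6
(4) 1.3(7.2) + 1.5(7.0) + 0.6(6.6) = 23.8
(5) 1.3(7.2) + 1.4(7.0) + 0.75(4.3) = 9.4 + 9.8 + 3.2 = 22.4
Maximum is from combination 4.

23.8 kPa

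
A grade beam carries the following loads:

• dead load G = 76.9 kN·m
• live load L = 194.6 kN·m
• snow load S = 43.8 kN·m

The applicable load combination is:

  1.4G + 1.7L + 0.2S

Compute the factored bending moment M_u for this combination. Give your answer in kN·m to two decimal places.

1.4(76.9) + 1.7(194.6) + 0.2(43.8) = 447.24
M_u = 447.24 kN·m.

447.24 kN·m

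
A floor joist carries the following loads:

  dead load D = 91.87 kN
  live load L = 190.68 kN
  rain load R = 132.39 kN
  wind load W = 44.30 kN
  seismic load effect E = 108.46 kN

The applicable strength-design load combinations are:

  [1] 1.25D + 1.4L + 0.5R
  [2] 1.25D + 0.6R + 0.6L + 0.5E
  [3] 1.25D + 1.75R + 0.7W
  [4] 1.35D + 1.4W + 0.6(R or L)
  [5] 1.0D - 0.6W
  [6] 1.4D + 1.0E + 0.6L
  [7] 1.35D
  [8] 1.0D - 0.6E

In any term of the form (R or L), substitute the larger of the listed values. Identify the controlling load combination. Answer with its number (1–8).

Combination 1

(R or L) → L = 190.68 kN.
[1] 1.25(91.87) + 1.4(190.68) + 0.5(132.39) = 447.98
[2] 1.25(91.87) + 0.6(132.39) + 0.6(190.68) + 0.5(108.46) = 362.91
[3] 1.25(91.87) + 1.75(132.39) + 0.7(44.30) = 377.53
[4] 1.35(91.87) + 1.4(44.30) + 0.6(190.68) = 300.45
[5] 1.0(91.87) - 0.6(44.30) = 65.29
[6] 1.4(91.87) + 1.0(108.46) + 0.6(190.68) = 351.49
[7] 1.35(91.87) = 124.02
[8] 1.0(91.87) - 0.6(108.46) = 26.79
The largest value is 447.98 kN from combination 1.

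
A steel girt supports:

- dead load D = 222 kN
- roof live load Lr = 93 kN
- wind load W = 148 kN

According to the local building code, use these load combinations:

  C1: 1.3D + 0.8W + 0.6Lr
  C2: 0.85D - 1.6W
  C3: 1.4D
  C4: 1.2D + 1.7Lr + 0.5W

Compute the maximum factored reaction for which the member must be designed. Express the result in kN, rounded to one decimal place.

C1: 1.3(222) + 0.8(148) + 0.6(93) = 288.6 + 118.4 + 55.8 = 462.8
C2: 0.85(222) - 1.6(148) = 188.7 - 236.8 = -48.1
C3: 1.4(222) = 310.8
C4: 1.2(222) + 1.7(93) + 0.5(148) = 266.4 + 158.1 + 74.0 = 498.5
Maximum is from combination 4.

498.5 kN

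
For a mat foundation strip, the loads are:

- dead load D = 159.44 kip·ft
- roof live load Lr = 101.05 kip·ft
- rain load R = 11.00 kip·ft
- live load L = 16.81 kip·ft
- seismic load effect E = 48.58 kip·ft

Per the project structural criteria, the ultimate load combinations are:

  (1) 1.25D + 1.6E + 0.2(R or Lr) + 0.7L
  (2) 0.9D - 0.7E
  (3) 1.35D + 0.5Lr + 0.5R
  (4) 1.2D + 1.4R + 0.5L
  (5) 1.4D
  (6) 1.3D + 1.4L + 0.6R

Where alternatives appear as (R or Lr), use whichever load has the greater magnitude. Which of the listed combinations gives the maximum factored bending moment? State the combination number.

(R or Lr) → Lr = 101.05 kip·ft.
(1) 1.25(159.44) + 1.6(48.58) + 0.2(101.05) + 0.7(16.81) = 199.30 + 77.73 + 20.21 + 11.77 = 309.01
(2) 0.9(159.44) - 0.7(48.58) = 143.50 - 34.01 = 109.49
(3) 1.35(159.44) + 0.5(101.05) + 0.5(11.00) = 215.24 + 50.53 + 5.50 = 271.27
(4) 1.2(159.44) + 1.4(11.00) + 0.5(16.81) = 215.13
(5) 1.4(159.44) = 223.22
(6) 1.3(159.44) + 1.4(16.81) + 0.6(11.00) = 237.41
The largest value is 309.01 kip·ft from combination 1.

Combination 1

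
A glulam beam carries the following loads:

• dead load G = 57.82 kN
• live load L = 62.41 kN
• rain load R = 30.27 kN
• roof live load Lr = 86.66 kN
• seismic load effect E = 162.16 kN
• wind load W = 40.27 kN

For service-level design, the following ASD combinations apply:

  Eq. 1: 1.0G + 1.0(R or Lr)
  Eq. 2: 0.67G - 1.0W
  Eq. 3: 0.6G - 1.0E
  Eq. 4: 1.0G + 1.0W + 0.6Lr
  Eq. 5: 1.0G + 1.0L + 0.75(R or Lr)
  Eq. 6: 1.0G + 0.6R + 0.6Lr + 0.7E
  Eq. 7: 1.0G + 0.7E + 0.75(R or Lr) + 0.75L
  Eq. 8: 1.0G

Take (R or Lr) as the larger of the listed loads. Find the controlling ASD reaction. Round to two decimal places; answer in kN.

(R or Lr) → Lr = 86.66 kN.
Eq. 1: 1.0(57.82) + 1.0(86.66) = 57.82 + 86.66 = 144.48
Eq. 2: 0.67(57.82) - 1.0(40.27) = 38.74 - 40.27 = -1.53
Eq. 3: 0.6(57.82) - 1.0(162.16) = 34.69 - 162.16 = -127.47
Eq. 4: 1.0(57.82) + 1.0(40.27) + 0.6(86.66) = 57.82 + 40.27 + 52.00 = 150.09
Eq. 5: 1.0(57.82) + 1.0(62.41) + 0.75(86.66) = 57.82 + 62.41 + 65.00 = 185.23
Eq. 6: 1.0(57.82) + 0.6(30.27) + 0.6(86.66) + 0.7(162.16) = 57.82 + 18.16 + 52.00 + 113.51 = 241.49
Eq. 7: 1.0(57.82) + 0.7(162.16) + 0.75(86.66) + 0.75(62.41) = 283.13
Eq. 8: 1.0(57.82) = 57.82
Combination 7 governs: V = 283.13 kN.

283.13 kN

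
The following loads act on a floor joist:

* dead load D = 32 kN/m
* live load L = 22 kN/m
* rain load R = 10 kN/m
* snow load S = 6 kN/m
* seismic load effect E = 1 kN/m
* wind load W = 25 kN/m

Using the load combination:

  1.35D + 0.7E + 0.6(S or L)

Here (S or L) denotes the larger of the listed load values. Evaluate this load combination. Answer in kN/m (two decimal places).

57.10 kN/m

(S or L) → L = 22 kN/m.
1.35(32) + 0.7(1) + 0.6(22) = 43.20 + 0.70 + 13.20 = 57.10
w_u = 57.10 kN/m.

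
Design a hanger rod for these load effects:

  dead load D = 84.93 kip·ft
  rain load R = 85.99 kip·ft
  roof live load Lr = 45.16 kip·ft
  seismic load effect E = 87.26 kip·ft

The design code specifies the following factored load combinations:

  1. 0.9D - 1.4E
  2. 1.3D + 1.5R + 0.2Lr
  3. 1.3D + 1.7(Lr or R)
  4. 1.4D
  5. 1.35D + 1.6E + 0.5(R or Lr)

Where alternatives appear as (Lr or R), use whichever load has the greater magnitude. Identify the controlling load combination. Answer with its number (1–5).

Combination 5

(Lr or R) → R = 85.99 kip·ft; (R or Lr) → R = 85.99 kip·ft.
1. 0.9(84.93) - 1.4(87.26) = -45.73
2. 1.3(84.93) + 1.5(85.99) + 0.2(45.16) = 248.43
3. 1.3(84.93) + 1.7(85.99) = 256.59
4. 1.4(84.93) = 118.90
5. 1.35(84.93) + 1.6(87.26) + 0.5(85.99) = 297.27
The largest value is 297.27 kip·ft from combination 5.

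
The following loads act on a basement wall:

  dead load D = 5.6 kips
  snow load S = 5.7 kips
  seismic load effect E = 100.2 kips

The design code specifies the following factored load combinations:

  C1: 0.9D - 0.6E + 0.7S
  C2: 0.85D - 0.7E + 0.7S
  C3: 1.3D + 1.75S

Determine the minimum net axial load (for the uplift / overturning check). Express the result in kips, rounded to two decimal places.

C1: 0.9(5.6) - 0.6(100.2) + 0.7(5.7) = 5.04 - 60.12 + 3.99 = -51.09
C2: 0.85(5.6) - 0.7(100.2) + 0.7(5.7) = 4.76 - 70.14 + 3.99 = -61.39
C3: 1.3(5.6) + 1.75(5.7) = 7.28 + 9.98 = 17.26
Combination 2 gives the minimum: -61.39 kips.

-61.39 kips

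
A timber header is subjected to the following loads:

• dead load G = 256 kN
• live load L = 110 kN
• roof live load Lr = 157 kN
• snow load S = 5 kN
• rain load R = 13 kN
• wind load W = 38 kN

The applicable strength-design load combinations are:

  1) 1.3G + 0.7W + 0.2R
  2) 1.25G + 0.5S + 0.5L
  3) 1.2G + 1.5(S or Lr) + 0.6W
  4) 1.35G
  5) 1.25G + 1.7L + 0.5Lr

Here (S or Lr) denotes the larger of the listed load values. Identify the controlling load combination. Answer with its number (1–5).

Combination 5

(S or Lr) → Lr = 157 kN.
1) 1.3(256) + 0.7(38) + 0.2(13) = 332.8 + 26.6 + 2.6 = 362.0
2) 1.25(256) + 0.5(5) + 0.5(110) = 320.0 + 2.5 + 55.0 = 377.5
3) 1.2(256) + 1.5(157) + 0.6(38) = 307.2 + 235.5 + 22.8 = 565.5
4) 1.35(256) = 345.6
5) 1.25(256) + 1.7(110) + 0.5(157) = 320.0 + 187.0 + 78.5 = 585.5
The largest value is 585.5 kN from combination 5.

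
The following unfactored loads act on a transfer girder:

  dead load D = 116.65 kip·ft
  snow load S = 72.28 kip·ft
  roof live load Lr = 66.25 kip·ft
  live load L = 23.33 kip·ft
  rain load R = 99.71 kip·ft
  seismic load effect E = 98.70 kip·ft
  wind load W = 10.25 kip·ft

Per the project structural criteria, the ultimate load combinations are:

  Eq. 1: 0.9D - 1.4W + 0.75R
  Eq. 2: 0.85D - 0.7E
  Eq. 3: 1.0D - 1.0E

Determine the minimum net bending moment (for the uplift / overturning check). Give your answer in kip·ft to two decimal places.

17.95 kip·ft

Eq. 1: 0.9(116.65) - 1.4(10.25) + 0.75(99.71) = 104.99 - 14.35 + 74.78 = 165.42
Eq. 2: 0.85(116.65) - 0.7(98.70) = 99.15 - 69.09 = 30.06
Eq. 3: 1.0(116.65) - 1.0(98.70) = 116.65 - 98.70 = 17.95
Combination 3 gives the minimum: 17.95 kip·ft.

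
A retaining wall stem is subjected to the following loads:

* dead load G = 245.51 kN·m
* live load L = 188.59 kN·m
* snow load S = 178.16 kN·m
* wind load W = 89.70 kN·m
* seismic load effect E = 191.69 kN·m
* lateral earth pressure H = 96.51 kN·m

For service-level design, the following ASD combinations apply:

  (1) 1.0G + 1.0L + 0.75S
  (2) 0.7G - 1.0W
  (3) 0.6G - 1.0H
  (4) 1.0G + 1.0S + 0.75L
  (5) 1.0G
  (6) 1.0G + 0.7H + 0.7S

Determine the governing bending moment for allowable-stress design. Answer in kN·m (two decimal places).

(1) 1.0(245.51) + 1.0(188.59) + 0.75(178.16) = 567.72
(2) 0.7(245.51) - 1.0(89.70) = 82.16
(3) 0.6(245.51) - 1.0(96.51) = 50.80
(4) 1.0(245.51) + 1.0(178.16) + 0.75(188.59) = 565.11
(5) 1.0(245.51) = 245.51
(6) 1.0(245.51) + 0.7(96.51) + 0.7(178.16) = 437.78
Maximum is from combination 1.

567.72 kN·m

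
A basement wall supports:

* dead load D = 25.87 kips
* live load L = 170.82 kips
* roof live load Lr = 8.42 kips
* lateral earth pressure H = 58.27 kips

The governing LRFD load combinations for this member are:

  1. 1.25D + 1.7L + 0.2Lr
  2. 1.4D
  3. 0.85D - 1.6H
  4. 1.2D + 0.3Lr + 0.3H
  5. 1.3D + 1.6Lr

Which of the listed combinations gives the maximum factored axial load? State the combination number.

1. 1.25(25.87) + 1.7(170.82) + 0.2(8.42) = 324.42
2. 1.4(25.87) = 36.22
3. 0.85(25.87) - 1.6(58.27) = 21.99 - 93.23 = -71.24
4. 1.2(25.87) + 0.3(8.42) + 0.3(58.27) = 31.04 + 2.53 + 17.48 = 51.05
5. 1.3(25.87) + 1.6(8.42) = 33.63 + 13.47 = 47.10
The largest value is 324.42 kips from combination 1.

Combination 1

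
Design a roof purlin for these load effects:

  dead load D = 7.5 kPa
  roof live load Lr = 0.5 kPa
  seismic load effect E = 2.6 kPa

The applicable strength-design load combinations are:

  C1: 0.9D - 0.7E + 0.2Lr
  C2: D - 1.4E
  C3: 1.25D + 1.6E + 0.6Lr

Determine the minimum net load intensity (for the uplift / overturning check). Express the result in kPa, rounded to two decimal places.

C1: 0.9(7.5) - 0.7(2.6) + 0.2(0.5) = 5.03
C2: 1.0(7.5) - 1.4(2.6) = 3.86
C3: 1.25(7.5) + 1.6(2.6) + 0.6(0.5) = 13.84
Combination 2 gives the minimum: 3.86 kPa.

3.86 kPa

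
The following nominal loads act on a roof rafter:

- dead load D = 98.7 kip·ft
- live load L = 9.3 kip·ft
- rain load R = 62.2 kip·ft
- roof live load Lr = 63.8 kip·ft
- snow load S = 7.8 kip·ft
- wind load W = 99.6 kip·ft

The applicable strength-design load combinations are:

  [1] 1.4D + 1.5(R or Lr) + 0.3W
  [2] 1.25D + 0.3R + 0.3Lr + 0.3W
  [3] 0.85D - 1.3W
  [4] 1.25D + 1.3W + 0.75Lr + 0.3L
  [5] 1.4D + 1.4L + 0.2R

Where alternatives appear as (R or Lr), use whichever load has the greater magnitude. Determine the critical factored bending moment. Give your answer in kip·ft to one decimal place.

303.5 kip·ft

(R or Lr) → Lr = 63.8 kip·ft.
[1] 1.4(98.7) + 1.5(63.8) + 0.3(99.6) = 138.2 + 95.7 + 29.9 = 263.8
[2] 1.25(98.7) + 0.3(62.2) + 0.3(63.8) + 0.3(99.6) = 123.4 + 18.7 + 19.1 + 29.9 = 191.1
[3] 0.85(98.7) - 1.3(99.6) = 83.9 - 129.5 = -45.6
[4] 1.25(98.7) + 1.3(99.6) + 0.75(63.8) + 0.3(9.3) = 303.5
[5] 1.4(98.7) + 1.4(9.3) + 0.2(62.2) = 138.2 + 13.0 + 12.4 = 163.6
The controlling combination is 4, giving 303.5 kip·ft.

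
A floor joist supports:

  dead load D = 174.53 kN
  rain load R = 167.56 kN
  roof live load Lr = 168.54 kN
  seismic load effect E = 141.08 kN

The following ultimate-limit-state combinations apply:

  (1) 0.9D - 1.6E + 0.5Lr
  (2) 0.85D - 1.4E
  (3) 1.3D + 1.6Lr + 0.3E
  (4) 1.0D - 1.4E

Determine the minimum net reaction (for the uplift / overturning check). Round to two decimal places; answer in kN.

(1) 0.9(174.53) - 1.6(141.08) + 0.5(168.54) = 157.08 - 225.73 + 84.27 = 15.62
(2) 0.85(174.53) - 1.4(141.08) = 148.35 - 197.51 = -49.16
(3) 1.3(174.53) + 1.6(168.54) + 0.3(141.08) = 538.88
(4) 1.0(174.53) - 1.4(141.08) = 174.53 - 197.51 = -22.98
Combination 2 gives the minimum: -49.16 kN.

-49.16 kN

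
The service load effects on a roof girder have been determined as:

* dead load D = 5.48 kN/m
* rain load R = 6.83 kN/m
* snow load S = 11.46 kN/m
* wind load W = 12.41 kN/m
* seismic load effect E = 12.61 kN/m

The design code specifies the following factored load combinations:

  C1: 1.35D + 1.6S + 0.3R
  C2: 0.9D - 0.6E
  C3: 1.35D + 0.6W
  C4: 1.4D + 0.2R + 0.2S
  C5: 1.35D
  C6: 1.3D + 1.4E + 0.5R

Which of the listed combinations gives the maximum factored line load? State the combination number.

C1: 1.35(5.48) + 1.6(11.46) + 0.3(6.83) = 27.78
C2: 0.9(5.48) - 0.6(12.61) = -2.63
C3: 1.35(5.48) + 0.6(12.41) = 14.84
C4: 1.4(5.48) + 0.2(6.83) + 0.2(11.46) = 11.33
C5: 1.35(5.48) = 7.40
C6: 1.3(5.48) + 1.4(12.61) + 0.5(6.83) = 28.19
The largest value is 28.19 kN/m from combination 6.

Combination 6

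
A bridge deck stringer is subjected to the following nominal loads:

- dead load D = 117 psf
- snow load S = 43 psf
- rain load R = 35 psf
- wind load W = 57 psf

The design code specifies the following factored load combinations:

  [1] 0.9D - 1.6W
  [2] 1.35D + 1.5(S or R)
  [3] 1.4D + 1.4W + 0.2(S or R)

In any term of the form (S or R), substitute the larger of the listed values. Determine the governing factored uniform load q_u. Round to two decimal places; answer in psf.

(S or R) → S = 43 psf.
[1] 0.9(117) - 1.6(57) = 14.10
[2] 1.35(117) + 1.5(43) = 222.45
[3] 1.4(117) + 1.4(57) + 0.2(43) = 252.20
The controlling combination is 3, giving 252.20 psf.

252.20 psf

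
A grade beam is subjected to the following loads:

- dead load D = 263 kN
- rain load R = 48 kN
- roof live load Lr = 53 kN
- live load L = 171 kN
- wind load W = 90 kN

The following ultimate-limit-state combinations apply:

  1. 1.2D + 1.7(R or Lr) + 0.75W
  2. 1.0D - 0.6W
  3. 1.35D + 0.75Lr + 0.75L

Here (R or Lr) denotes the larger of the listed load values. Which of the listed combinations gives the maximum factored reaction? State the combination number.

(R or Lr) → Lr = 53 kN.
1. 1.2(263) + 1.7(53) + 0.75(90) = 315.6 + 90.1 + 67.5 = 473.2
2. 1.0(263) - 0.6(90) = 263.0 - 54.0 = 209.0
3. 1.35(263) + 0.75(53) + 0.75(171) = 523.1
The largest value is 523.1 kN from combination 3.

Combination 3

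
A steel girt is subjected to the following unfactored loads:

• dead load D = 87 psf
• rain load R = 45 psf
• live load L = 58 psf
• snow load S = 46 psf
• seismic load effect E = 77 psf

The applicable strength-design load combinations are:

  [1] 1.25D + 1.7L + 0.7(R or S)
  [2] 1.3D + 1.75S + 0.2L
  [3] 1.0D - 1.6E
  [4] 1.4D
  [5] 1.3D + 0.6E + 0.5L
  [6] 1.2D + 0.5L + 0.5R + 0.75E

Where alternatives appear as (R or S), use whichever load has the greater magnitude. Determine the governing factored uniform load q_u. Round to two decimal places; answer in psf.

239.55 psf

(R or S) → S = 46 psf.
[1] 1.25(87) + 1.7(58) + 0.7(46) = 108.75 + 98.60 + 32.20 = 239.55
[2] 1.3(87) + 1.75(46) + 0.2(58) = 113.10 + 80.50 + 11.60 = 205.20
[3] 1.0(87) - 1.6(77) = 87.00 - 123.20 = -36.20
[4] 1.4(87) = 121.80
[5] 1.3(87) + 0.6(77) + 0.5(58) = 113.10 + 46.20 + 29.00 = 188.30
[6] 1.2(87) + 0.5(58) + 0.5(45) + 0.75(77) = 104.40 + 29.00 + 22.50 + 57.75 = 213.65
Combination 1 governs: q_u = 239.55 psf.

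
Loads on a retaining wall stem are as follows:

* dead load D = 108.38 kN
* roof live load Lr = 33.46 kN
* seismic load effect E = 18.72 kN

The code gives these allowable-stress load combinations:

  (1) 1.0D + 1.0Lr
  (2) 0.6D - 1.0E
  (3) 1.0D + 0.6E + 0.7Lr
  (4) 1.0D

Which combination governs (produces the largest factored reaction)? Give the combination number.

(1) 1.0(108.38) + 1.0(33.46) = 141.84
(2) 0.6(108.38) - 1.0(18.72) = 46.31
(3) 1.0(108.38) + 0.6(18.72) + 0.7(33.46) = 143.03
(4) 1.0(108.38) = 108.38
The largest value is 143.03 kN from combination 3.

Combination 3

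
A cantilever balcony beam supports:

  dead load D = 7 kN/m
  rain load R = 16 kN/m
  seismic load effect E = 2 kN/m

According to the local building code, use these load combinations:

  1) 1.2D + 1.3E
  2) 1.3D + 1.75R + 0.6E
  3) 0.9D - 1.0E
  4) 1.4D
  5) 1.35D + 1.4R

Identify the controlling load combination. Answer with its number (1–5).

Combination 2

1) 1.2(7) + 1.3(2) = 8.4 + 2.6 = 11.0
2) 1.3(7) + 1.75(16) + 0.6(2) = 9.1 + 28.0 + 1.2 = 38.3
3) 0.9(7) - 1.0(2) = 6.3 - 2.0 = 4.3
4) 1.4(7) = 9.8
5) 1.35(7) + 1.4(16) = 9.5 + 22.4 = 31.9
The largest value is 38.3 kN/m from combination 2.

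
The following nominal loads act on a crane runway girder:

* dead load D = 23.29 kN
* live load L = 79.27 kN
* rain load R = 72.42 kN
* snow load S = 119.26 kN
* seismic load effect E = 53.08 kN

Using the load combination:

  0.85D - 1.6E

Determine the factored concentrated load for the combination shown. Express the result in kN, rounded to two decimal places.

0.85(23.29) - 1.6(53.08) = 19.80 - 84.93 = -65.13
P_u = -65.13 kN.

-65.13 kN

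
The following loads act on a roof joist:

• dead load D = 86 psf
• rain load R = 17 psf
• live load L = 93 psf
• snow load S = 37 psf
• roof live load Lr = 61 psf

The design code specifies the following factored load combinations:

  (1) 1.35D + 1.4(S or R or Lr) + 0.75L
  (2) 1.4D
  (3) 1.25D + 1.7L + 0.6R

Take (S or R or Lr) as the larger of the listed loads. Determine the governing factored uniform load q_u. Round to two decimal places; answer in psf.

(S or R or Lr) → Lr = 61 psf.
(1) 1.35(86) + 1.4(61) + 0.75(93) = 271.25
(2) 1.4(86) = 120.40
(3) 1.25(86) + 1.7(93) + 0.6(17) = 275.80
The controlling combination is 3, giving 275.80 psf.

275.80 psf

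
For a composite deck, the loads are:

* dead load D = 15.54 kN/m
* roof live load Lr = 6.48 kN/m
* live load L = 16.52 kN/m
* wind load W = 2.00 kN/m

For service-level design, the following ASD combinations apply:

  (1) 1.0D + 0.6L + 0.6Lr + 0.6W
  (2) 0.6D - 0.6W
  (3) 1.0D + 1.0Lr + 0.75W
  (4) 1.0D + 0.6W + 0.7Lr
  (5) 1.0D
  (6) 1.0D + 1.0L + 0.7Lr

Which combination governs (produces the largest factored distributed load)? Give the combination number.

(1) 1.0(15.54) + 0.6(16.52) + 0.6(6.48) + 0.6(2.00) = 15.54 + 9.91 + 3.89 + 1.20 = 30.54
(2) 0.6(15.54) - 0.6(2.00) = 9.32 - 1.20 = 8.12
(3) 1.0(15.54) + 1.0(6.48) + 0.75(2.00) = 15.54 + 6.48 + 1.50 = 23.52
(4) 1.0(15.54) + 0.6(2.00) + 0.7(6.48) = 15.54 + 1.20 + 4.54 = 21.28
(5) 1.0(15.54) = 15.54
(6) 1.0(15.54) + 1.0(16.52) + 0.7(6.48) = 15.54 + 16.52 + 4.54 = 36.60
The largest value is 36.60 kN/m from combination 6.

Combination 6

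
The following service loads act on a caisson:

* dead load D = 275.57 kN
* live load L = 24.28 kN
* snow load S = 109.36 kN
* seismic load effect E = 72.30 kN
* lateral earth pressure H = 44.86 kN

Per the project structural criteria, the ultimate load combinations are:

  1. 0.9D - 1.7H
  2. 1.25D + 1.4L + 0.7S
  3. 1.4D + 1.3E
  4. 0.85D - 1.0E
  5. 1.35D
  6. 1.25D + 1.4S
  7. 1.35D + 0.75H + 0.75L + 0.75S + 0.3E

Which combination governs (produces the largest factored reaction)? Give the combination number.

1. 0.9(275.57) - 1.7(44.86) = 248.01 - 76.26 = 171.75
2. 1.25(275.57) + 1.4(24.28) + 0.7(109.36) = 455.01
3. 1.4(275.57) + 1.3(72.30) = 385.80 + 93.99 = 479.79
4. 0.85(275.57) - 1.0(72.30) = 234.23 - 72.30 = 161.93
5. 1.35(275.57) = 372.02
6. 1.25(275.57) + 1.4(109.36) = 497.57
7. 1.35(275.57) + 0.75(44.86) + 0.75(24.28) + 0.75(109.36) + 0.3(72.30) = 527.58
The largest value is 527.58 kN from combination 7.

Combination 7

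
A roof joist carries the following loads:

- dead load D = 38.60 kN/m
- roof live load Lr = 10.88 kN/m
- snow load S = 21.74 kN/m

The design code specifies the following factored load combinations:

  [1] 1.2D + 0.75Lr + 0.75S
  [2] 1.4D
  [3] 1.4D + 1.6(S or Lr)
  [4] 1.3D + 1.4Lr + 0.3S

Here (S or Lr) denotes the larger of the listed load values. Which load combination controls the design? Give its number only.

Combination 3

(S or Lr) → S = 21.74 kN/m.
[1] 1.2(38.60) + 0.75(10.88) + 0.75(21.74) = 70.79
[2] 1.4(38.60) = 54.04
[3] 1.4(38.60) + 1.6(21.74) = 88.82
[4] 1.3(38.60) + 1.4(10.88) + 0.3(21.74) = 71.93
The largest value is 88.82 kN/m from combination 3.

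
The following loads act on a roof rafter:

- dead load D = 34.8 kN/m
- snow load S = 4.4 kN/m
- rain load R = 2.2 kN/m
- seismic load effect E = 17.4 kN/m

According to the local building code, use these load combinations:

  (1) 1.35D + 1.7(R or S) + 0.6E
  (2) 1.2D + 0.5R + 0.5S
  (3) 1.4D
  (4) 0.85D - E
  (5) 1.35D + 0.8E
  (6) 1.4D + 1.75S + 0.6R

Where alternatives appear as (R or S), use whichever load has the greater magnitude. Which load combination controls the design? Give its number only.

Combination 1

(R or S) → S = 4.4 kN/m.
(1) 1.35(34.8) + 1.7(4.4) + 0.6(17.4) = 46.98 + 7.48 + 10.44 = 64.90
(2) 1.2(34.8) + 0.5(2.2) + 0.5(4.4) = 41.76 + 1.10 + 2.20 = 45.06
(3) 1.4(34.8) = 48.72
(4) 0.85(34.8) - 1.0(17.4) = 29.58 - 17.40 = 12.18
(5) 1.35(34.8) + 0.8(17.4) = 46.98 + 13.92 = 60.90
(6) 1.4(34.8) + 1.75(4.4) + 0.6(2.2) = 48.72 + 7.70 + 1.32 = 57.74
The largest value is 64.90 kN/m from combination 1.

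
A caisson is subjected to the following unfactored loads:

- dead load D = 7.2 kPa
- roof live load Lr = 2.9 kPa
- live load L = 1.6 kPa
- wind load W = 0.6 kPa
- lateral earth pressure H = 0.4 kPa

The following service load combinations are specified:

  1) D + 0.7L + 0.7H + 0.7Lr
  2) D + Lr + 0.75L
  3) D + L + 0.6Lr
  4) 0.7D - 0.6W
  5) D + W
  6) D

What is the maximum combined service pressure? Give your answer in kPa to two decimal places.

11.30 kPa

1) 1.0(7.2) + 0.7(1.6) + 0.7(0.4) + 0.7(2.9) = 7.20 + 1.12 + 0.28 + 2.03 = 10.63
2) 1.0(7.2) + 1.0(2.9) + 0.75(1.6) = 7.20 + 2.90 + 1.20 = 11.30
3) 1.0(7.2) + 1.0(1.6) + 0.6(2.9) = 7.20 + 1.60 + 1.74 = 10.54
4) 0.7(7.2) - 0.6(0.6) = 5.04 - 0.36 = 4.68
5) 1.0(7.2) + 1.0(0.6) = 7.20 + 0.60 = 7.80
6) 1.0(7.2) = 7.20
Combination 2 governs: p = 11.30 kPa.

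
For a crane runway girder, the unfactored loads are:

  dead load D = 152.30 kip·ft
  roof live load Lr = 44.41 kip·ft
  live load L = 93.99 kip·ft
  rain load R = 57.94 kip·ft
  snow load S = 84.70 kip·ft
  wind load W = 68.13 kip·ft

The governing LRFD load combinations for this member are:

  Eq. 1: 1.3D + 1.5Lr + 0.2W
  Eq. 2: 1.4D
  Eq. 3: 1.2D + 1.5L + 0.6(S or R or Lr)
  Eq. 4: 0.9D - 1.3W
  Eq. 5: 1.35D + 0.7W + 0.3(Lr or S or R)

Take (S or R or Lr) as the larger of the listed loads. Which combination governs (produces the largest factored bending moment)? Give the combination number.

(S or R or Lr) → S = 84.70 kip·ft; (Lr or S or R) → S = 84.70 kip·ft.
Eq. 1: 1.3(152.30) + 1.5(44.41) + 0.2(68.13) = 278.23
Eq. 2: 1.4(152.30) = 213.22
Eq. 3: 1.2(152.30) + 1.5(93.99) + 0.6(84.70) = 182.76 + 140.99 + 50.82 = 374.57
Eq. 4: 0.9(152.30) - 1.3(68.13) = 137.07 - 88.57 = 48.50
Eq. 5: 1.35(152.30) + 0.7(68.13) + 0.3(84.70) = 205.61 + 47.69 + 25.41 = 278.71
The largest value is 374.57 kip·ft from combination 3.

Combination 3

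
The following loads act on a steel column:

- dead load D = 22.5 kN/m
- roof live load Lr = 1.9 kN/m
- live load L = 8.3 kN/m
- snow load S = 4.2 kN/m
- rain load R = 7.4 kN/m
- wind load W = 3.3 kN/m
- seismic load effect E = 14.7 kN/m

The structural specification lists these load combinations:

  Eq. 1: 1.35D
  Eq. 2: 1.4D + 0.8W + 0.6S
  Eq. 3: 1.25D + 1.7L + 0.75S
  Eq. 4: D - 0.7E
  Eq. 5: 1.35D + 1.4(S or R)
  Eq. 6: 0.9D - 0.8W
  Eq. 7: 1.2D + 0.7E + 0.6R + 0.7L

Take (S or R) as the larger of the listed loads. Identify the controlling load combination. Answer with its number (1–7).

Combination 7

(S or R) → R = 7.4 kN/m.
Eq. 1: 1.35(22.5) = 30.4
Eq. 2: 1.4(22.5) + 0.8(3.3) + 0.6(4.2) = 36.7
Eq. 3: 1.25(22.5) + 1.7(8.3) + 0.75(4.2) = 45.4
Eq. 4: 1.0(22.5) - 0.7(14.7) = 12.2
Eq. 5: 1.35(22.5) + 1.4(7.4) = 40.7
Eq. 6: 0.9(22.5) - 0.8(3.3) = 17.6
Eq. 7: 1.2(22.5) + 0.7(14.7) + 0.6(7.4) + 0.7(8.3) = 47.5
The largest value is 47.5 kN/m from combination 7.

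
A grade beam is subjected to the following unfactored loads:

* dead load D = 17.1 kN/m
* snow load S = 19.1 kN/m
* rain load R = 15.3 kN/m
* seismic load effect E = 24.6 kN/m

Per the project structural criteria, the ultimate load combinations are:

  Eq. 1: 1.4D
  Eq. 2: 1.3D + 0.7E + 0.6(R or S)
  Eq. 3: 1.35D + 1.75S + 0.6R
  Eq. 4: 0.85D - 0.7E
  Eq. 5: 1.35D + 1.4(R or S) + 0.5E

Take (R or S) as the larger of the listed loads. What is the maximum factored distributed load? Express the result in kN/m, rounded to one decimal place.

65.7 kN/m

(R or S) → S = 19.1 kN/m.
Eq. 1: 1.4(17.1) = 23.9
Eq. 2: 1.3(17.1) + 0.7(24.6) + 0.6(19.1) = 22.2 + 17.2 + 11.5 = 50.9
Eq. 3: 1.35(17.1) + 1.75(19.1) + 0.6(15.3) = 23.1 + 33.4 + 9.2 = 65.7
Eq. 4: 0.85(17.1) - 0.7(24.6) = 14.5 - 17.2 = -2.7
Eq. 5: 1.35(17.1) + 1.4(19.1) + 0.5(24.6) = 23.1 + 26.7 + 12.3 = 62.1
The controlling combination is 3, giving 65.7 kN/m.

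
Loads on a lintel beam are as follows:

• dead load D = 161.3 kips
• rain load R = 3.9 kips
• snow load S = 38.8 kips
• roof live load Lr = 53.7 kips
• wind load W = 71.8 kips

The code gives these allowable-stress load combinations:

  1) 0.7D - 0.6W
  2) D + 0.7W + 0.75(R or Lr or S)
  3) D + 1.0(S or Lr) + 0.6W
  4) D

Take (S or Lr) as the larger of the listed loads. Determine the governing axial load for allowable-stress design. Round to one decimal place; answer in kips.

258.1 kips

(R or Lr or S) → Lr = 53.7 kips; (S or Lr) → Lr = 53.7 kips.
1) 0.7(161.3) - 0.6(71.8) = 112.9 - 43.1 = 69.8
2) 1.0(161.3) + 0.7(71.8) + 0.75(53.7) = 251.8
3) 1.0(161.3) + 1.0(53.7) + 0.6(71.8) = 161.3 + 53.7 + 43.1 = 258.1
4) 1.0(161.3) = 161.3
The controlling combination is 3, giving 258.1 kips.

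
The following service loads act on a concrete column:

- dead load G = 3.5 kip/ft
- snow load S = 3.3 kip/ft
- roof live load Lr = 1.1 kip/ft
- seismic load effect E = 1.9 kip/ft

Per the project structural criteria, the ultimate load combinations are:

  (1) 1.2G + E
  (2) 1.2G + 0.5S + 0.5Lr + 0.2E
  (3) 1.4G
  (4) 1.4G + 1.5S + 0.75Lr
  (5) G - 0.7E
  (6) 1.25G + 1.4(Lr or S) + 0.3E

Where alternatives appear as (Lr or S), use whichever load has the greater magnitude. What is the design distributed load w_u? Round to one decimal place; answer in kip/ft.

10.7 kip/ft

(Lr or S) → S = 3.3 kip/ft.
(1) 1.2(3.5) + 1.0(1.9) = 4.2 + 1.9 = 6.1
(2) 1.2(3.5) + 0.5(3.3) + 0.5(1.1) + 0.2(1.9) = 6.8
(3) 1.4(3.5) = 4.9
(4) 1.4(3.5) + 1.5(3.3) + 0.75(1.1) = 4.9 + 5.0 + 0.8 = 10.7
(5) 1.0(3.5) - 0.7(1.9) = 3.5 - 1.3 = 2.2
(6) 1.25(3.5) + 1.4(3.3) + 0.3(1.9) = 4.4 + 4.6 + 0.6 = 9.6
Combination 4 governs: w_u = 10.7 kip/ft.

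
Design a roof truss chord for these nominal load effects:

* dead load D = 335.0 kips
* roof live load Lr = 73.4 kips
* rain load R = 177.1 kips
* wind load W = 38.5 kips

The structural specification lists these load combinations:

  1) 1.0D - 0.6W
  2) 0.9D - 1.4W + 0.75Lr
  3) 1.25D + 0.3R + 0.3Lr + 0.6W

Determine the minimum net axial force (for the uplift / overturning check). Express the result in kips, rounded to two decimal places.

1) 1.0(335.0) - 0.6(38.5) = 335.00 - 23.10 = 311.90
2) 0.9(335.0) - 1.4(38.5) + 0.75(73.4) = 301.50 - 53.90 + 55.05 = 302.65
3) 1.25(335.0) + 0.3(177.1) + 0.3(73.4) + 0.6(38.5) = 418.75 + 53.13 + 22.02 + 23.10 = 517.00
Combination 2 gives the minimum: 302.65 kips.

302.65 kips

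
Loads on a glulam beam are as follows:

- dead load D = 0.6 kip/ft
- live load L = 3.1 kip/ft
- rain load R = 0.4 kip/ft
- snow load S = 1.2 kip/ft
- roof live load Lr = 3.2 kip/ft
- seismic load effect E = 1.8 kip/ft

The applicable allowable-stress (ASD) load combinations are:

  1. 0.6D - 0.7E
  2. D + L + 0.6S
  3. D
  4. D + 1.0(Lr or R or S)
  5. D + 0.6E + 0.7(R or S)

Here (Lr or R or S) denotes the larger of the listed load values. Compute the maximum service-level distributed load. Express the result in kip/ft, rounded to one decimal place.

(Lr or R or S) → Lr = 3.2 kip/ft; (R or S) → S = 1.2 kip/ft.
1. 0.6(0.6) - 0.7(1.8) = 0.4 - 1.3 = -0.9
2. 1.0(0.6) + 1.0(3.1) + 0.6(1.2) = 0.6 + 3.1 + 0.7 = 4.4
3. 1.0(0.6) = 0.6
4. 1.0(0.6) + 1.0(3.2) = 0.6 + 3.2 = 3.8
5. 1.0(0.6) + 0.6(1.8) + 0.7(1.2) = 0.6 + 1.1 + 0.8 = 2.5
Maximum is from combination 2.

4.4 kip/ft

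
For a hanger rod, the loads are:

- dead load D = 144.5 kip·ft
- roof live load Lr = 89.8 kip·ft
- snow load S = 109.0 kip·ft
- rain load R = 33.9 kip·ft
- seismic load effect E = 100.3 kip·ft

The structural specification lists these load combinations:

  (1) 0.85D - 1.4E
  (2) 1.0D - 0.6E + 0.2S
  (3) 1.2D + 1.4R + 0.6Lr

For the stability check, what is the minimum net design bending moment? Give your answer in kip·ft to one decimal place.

(1) 0.85(144.5) - 1.4(100.3) = 122.8 - 140.4 = -17.6
(2) 1.0(144.5) - 0.6(100.3) + 0.2(109.0) = 144.5 - 60.2 + 21.8 = 106.1
(3) 1.2(144.5) + 1.4(33.9) + 0.6(89.8) = 274.7
Combination 1 gives the minimum: -17.6 kip·ft.

-17.6 kip·ft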